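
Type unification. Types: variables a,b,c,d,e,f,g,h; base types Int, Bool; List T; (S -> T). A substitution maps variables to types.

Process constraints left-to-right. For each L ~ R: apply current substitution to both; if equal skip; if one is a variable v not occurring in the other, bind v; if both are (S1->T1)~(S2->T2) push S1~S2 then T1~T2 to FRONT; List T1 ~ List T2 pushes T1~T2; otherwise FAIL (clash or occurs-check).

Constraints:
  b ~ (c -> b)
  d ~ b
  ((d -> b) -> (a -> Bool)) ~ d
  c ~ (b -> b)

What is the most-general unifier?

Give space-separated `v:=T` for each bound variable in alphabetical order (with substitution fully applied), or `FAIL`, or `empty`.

step 1: unify b ~ (c -> b)  [subst: {-} | 3 pending]
  occurs-check fail: b in (c -> b)

Answer: FAIL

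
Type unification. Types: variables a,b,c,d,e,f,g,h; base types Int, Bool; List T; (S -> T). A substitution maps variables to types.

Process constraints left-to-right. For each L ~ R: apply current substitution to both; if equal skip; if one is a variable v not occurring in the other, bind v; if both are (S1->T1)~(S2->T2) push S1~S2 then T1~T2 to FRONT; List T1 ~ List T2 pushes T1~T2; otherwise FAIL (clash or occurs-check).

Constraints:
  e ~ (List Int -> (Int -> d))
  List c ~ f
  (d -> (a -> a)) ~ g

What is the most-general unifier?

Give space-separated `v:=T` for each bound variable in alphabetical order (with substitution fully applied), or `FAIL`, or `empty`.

step 1: unify e ~ (List Int -> (Int -> d))  [subst: {-} | 2 pending]
  bind e := (List Int -> (Int -> d))
step 2: unify List c ~ f  [subst: {e:=(List Int -> (Int -> d))} | 1 pending]
  bind f := List c
step 3: unify (d -> (a -> a)) ~ g  [subst: {e:=(List Int -> (Int -> d)), f:=List c} | 0 pending]
  bind g := (d -> (a -> a))

Answer: e:=(List Int -> (Int -> d)) f:=List c g:=(d -> (a -> a))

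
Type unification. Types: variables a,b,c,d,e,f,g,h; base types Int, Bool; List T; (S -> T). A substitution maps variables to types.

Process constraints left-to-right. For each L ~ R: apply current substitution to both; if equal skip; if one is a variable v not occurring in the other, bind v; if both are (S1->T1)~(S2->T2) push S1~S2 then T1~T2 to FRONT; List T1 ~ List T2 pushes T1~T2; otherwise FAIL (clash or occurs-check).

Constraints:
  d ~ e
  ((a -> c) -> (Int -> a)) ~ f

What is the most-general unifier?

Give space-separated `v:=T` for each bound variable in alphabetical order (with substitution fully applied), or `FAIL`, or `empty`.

step 1: unify d ~ e  [subst: {-} | 1 pending]
  bind d := e
step 2: unify ((a -> c) -> (Int -> a)) ~ f  [subst: {d:=e} | 0 pending]
  bind f := ((a -> c) -> (Int -> a))

Answer: d:=e f:=((a -> c) -> (Int -> a))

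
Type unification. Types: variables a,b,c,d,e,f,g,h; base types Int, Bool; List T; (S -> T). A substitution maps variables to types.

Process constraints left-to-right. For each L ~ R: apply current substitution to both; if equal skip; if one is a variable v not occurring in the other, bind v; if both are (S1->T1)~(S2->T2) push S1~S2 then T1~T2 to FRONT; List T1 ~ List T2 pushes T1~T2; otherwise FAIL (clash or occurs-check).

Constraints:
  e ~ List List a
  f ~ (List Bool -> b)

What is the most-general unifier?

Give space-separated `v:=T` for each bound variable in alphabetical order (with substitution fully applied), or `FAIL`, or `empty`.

step 1: unify e ~ List List a  [subst: {-} | 1 pending]
  bind e := List List a
step 2: unify f ~ (List Bool -> b)  [subst: {e:=List List a} | 0 pending]
  bind f := (List Bool -> b)

Answer: e:=List List a f:=(List Bool -> b)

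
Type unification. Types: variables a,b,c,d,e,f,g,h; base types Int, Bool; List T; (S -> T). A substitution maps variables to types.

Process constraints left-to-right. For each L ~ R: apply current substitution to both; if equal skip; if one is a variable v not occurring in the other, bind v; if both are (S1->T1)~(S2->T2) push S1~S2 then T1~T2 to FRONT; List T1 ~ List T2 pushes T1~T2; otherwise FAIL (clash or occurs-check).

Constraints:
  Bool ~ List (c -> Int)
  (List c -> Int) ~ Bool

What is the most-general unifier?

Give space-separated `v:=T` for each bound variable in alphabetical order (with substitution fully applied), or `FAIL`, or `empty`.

step 1: unify Bool ~ List (c -> Int)  [subst: {-} | 1 pending]
  clash: Bool vs List (c -> Int)

Answer: FAIL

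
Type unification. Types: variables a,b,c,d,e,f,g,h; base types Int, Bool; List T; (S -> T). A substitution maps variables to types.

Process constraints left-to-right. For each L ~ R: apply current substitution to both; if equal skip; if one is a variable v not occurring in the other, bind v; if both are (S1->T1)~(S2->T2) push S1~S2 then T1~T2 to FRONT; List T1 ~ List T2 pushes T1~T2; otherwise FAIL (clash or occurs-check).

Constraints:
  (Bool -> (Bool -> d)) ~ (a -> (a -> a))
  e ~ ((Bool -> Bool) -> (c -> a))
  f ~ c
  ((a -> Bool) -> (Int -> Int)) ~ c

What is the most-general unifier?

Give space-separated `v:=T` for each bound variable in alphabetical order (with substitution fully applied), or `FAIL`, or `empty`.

step 1: unify (Bool -> (Bool -> d)) ~ (a -> (a -> a))  [subst: {-} | 3 pending]
  -> decompose arrow: push Bool~a, (Bool -> d)~(a -> a)
step 2: unify Bool ~ a  [subst: {-} | 4 pending]
  bind a := Bool
step 3: unify (Bool -> d) ~ (Bool -> Bool)  [subst: {a:=Bool} | 3 pending]
  -> decompose arrow: push Bool~Bool, d~Bool
step 4: unify Bool ~ Bool  [subst: {a:=Bool} | 4 pending]
  -> identical, skip
step 5: unify d ~ Bool  [subst: {a:=Bool} | 3 pending]
  bind d := Bool
step 6: unify e ~ ((Bool -> Bool) -> (c -> Bool))  [subst: {a:=Bool, d:=Bool} | 2 pending]
  bind e := ((Bool -> Bool) -> (c -> Bool))
step 7: unify f ~ c  [subst: {a:=Bool, d:=Bool, e:=((Bool -> Bool) -> (c -> Bool))} | 1 pending]
  bind f := c
step 8: unify ((Bool -> Bool) -> (Int -> Int)) ~ c  [subst: {a:=Bool, d:=Bool, e:=((Bool -> Bool) -> (c -> Bool)), f:=c} | 0 pending]
  bind c := ((Bool -> Bool) -> (Int -> Int))

Answer: a:=Bool c:=((Bool -> Bool) -> (Int -> Int)) d:=Bool e:=((Bool -> Bool) -> (((Bool -> Bool) -> (Int -> Int)) -> Bool)) f:=((Bool -> Bool) -> (Int -> Int))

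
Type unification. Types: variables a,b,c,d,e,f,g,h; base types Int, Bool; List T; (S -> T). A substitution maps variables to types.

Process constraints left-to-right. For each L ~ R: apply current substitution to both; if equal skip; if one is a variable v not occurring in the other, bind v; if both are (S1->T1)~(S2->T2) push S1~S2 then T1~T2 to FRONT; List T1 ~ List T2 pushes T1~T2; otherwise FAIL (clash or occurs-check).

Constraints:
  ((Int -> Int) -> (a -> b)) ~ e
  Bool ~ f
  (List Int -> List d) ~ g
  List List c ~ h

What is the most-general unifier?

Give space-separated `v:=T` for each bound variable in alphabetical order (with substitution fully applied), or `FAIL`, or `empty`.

step 1: unify ((Int -> Int) -> (a -> b)) ~ e  [subst: {-} | 3 pending]
  bind e := ((Int -> Int) -> (a -> b))
step 2: unify Bool ~ f  [subst: {e:=((Int -> Int) -> (a -> b))} | 2 pending]
  bind f := Bool
step 3: unify (List Int -> List d) ~ g  [subst: {e:=((Int -> Int) -> (a -> b)), f:=Bool} | 1 pending]
  bind g := (List Int -> List d)
step 4: unify List List c ~ h  [subst: {e:=((Int -> Int) -> (a -> b)), f:=Bool, g:=(List Int -> List d)} | 0 pending]
  bind h := List List c

Answer: e:=((Int -> Int) -> (a -> b)) f:=Bool g:=(List Int -> List d) h:=List List c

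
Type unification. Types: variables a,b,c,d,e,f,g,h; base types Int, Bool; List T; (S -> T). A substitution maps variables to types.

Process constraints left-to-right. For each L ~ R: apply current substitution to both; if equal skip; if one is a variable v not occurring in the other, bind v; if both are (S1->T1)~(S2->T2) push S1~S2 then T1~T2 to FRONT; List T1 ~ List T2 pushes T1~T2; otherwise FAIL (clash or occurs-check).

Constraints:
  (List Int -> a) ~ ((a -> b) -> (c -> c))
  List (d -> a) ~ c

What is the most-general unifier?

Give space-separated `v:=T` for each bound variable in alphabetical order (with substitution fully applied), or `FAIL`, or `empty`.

Answer: FAIL

Derivation:
step 1: unify (List Int -> a) ~ ((a -> b) -> (c -> c))  [subst: {-} | 1 pending]
  -> decompose arrow: push List Int~(a -> b), a~(c -> c)
step 2: unify List Int ~ (a -> b)  [subst: {-} | 2 pending]
  clash: List Int vs (a -> b)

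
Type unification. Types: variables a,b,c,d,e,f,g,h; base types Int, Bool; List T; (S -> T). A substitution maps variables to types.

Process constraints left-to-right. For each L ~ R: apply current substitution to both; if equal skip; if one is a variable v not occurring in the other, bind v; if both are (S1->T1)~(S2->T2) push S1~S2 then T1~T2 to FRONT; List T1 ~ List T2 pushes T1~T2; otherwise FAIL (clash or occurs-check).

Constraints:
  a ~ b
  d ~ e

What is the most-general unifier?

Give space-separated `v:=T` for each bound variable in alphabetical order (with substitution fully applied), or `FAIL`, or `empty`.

Answer: a:=b d:=e

Derivation:
step 1: unify a ~ b  [subst: {-} | 1 pending]
  bind a := b
step 2: unify d ~ e  [subst: {a:=b} | 0 pending]
  bind d := e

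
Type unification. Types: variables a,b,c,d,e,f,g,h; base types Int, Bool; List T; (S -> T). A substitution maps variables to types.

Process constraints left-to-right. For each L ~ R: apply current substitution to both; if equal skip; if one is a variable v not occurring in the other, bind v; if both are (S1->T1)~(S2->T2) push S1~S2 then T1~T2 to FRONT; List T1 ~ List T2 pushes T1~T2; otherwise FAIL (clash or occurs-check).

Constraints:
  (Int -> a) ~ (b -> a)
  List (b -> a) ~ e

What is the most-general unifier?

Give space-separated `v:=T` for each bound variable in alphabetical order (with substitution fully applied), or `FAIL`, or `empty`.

step 1: unify (Int -> a) ~ (b -> a)  [subst: {-} | 1 pending]
  -> decompose arrow: push Int~b, a~a
step 2: unify Int ~ b  [subst: {-} | 2 pending]
  bind b := Int
step 3: unify a ~ a  [subst: {b:=Int} | 1 pending]
  -> identical, skip
step 4: unify List (Int -> a) ~ e  [subst: {b:=Int} | 0 pending]
  bind e := List (Int -> a)

Answer: b:=Int e:=List (Int -> a)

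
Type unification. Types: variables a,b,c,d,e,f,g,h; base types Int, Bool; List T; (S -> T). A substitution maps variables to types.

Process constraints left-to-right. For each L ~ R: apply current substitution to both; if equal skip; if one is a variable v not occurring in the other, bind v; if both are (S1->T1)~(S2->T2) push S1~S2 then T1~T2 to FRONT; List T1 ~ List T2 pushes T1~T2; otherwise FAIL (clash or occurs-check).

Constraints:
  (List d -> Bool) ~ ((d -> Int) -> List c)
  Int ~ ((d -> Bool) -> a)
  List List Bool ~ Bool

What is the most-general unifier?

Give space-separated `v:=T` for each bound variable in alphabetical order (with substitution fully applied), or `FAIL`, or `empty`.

step 1: unify (List d -> Bool) ~ ((d -> Int) -> List c)  [subst: {-} | 2 pending]
  -> decompose arrow: push List d~(d -> Int), Bool~List c
step 2: unify List d ~ (d -> Int)  [subst: {-} | 3 pending]
  clash: List d vs (d -> Int)

Answer: FAIL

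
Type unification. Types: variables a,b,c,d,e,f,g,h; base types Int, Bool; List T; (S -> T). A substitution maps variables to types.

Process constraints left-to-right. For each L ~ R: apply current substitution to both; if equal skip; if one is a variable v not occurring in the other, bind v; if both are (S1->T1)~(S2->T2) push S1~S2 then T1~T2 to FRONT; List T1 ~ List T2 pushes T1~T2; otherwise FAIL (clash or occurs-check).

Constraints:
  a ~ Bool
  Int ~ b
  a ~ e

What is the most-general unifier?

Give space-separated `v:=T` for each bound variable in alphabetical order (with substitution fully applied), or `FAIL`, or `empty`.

step 1: unify a ~ Bool  [subst: {-} | 2 pending]
  bind a := Bool
step 2: unify Int ~ b  [subst: {a:=Bool} | 1 pending]
  bind b := Int
step 3: unify Bool ~ e  [subst: {a:=Bool, b:=Int} | 0 pending]
  bind e := Bool

Answer: a:=Bool b:=Int e:=Bool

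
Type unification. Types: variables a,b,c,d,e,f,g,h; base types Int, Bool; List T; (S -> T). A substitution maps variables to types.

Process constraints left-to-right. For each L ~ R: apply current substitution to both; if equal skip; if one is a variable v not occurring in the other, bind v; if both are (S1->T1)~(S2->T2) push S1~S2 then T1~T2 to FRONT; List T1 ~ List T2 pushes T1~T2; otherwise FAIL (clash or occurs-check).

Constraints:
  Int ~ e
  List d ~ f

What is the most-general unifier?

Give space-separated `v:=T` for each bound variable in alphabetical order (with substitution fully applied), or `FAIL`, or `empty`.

step 1: unify Int ~ e  [subst: {-} | 1 pending]
  bind e := Int
step 2: unify List d ~ f  [subst: {e:=Int} | 0 pending]
  bind f := List d

Answer: e:=Int f:=List d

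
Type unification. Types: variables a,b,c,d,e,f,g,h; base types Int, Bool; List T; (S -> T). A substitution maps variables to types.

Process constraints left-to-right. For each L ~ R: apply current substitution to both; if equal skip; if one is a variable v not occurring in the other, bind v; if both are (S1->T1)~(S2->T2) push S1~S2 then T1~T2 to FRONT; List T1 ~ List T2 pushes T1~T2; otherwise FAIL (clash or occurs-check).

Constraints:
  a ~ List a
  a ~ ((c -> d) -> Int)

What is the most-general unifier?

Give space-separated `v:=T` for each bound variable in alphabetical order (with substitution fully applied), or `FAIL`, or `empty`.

Answer: FAIL

Derivation:
step 1: unify a ~ List a  [subst: {-} | 1 pending]
  occurs-check fail: a in List a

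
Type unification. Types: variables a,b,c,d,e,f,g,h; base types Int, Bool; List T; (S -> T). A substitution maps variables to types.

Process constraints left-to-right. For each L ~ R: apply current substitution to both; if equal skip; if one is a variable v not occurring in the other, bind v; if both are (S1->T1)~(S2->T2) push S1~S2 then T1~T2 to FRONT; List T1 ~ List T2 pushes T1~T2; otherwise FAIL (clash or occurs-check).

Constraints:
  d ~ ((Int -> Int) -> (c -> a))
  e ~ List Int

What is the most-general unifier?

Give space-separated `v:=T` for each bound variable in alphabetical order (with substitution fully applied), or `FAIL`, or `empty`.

step 1: unify d ~ ((Int -> Int) -> (c -> a))  [subst: {-} | 1 pending]
  bind d := ((Int -> Int) -> (c -> a))
step 2: unify e ~ List Int  [subst: {d:=((Int -> Int) -> (c -> a))} | 0 pending]
  bind e := List Int

Answer: d:=((Int -> Int) -> (c -> a)) e:=List Int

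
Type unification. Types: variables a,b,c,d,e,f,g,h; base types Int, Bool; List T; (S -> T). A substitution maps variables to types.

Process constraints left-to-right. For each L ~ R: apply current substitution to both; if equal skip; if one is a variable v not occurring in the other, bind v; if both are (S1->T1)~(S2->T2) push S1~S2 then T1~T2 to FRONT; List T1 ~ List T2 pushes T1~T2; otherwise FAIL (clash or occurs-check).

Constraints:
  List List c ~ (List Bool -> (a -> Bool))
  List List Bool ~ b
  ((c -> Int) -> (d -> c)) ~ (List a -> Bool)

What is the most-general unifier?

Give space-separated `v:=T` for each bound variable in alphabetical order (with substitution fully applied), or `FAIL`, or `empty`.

step 1: unify List List c ~ (List Bool -> (a -> Bool))  [subst: {-} | 2 pending]
  clash: List List c vs (List Bool -> (a -> Bool))

Answer: FAIL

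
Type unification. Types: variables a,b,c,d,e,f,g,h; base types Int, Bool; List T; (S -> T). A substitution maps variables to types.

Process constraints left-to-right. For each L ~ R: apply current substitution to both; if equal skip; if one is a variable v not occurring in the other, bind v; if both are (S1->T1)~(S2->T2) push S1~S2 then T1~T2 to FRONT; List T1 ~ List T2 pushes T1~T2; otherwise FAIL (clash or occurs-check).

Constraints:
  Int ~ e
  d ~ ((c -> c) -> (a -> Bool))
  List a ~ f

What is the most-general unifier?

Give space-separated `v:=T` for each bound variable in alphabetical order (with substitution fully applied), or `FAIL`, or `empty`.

step 1: unify Int ~ e  [subst: {-} | 2 pending]
  bind e := Int
step 2: unify d ~ ((c -> c) -> (a -> Bool))  [subst: {e:=Int} | 1 pending]
  bind d := ((c -> c) -> (a -> Bool))
step 3: unify List a ~ f  [subst: {e:=Int, d:=((c -> c) -> (a -> Bool))} | 0 pending]
  bind f := List a

Answer: d:=((c -> c) -> (a -> Bool)) e:=Int f:=List a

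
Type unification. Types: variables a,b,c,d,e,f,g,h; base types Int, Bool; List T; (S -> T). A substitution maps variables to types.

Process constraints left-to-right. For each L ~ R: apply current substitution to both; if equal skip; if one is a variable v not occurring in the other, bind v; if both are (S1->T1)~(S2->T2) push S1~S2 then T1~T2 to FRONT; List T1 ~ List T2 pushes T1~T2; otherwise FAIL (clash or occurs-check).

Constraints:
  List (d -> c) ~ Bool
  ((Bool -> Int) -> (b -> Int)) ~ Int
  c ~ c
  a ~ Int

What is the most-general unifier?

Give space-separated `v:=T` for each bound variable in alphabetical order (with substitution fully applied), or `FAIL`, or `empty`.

step 1: unify List (d -> c) ~ Bool  [subst: {-} | 3 pending]
  clash: List (d -> c) vs Bool

Answer: FAIL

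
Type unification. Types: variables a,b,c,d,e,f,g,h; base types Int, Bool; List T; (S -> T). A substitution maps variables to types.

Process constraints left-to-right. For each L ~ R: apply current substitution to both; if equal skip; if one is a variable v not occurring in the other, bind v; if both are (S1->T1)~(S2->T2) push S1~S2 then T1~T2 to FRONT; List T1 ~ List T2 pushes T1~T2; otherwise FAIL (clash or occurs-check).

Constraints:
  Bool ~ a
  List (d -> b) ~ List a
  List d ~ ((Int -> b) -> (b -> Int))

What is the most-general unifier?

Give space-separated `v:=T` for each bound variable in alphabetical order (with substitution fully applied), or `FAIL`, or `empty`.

step 1: unify Bool ~ a  [subst: {-} | 2 pending]
  bind a := Bool
step 2: unify List (d -> b) ~ List Bool  [subst: {a:=Bool} | 1 pending]
  -> decompose List: push (d -> b)~Bool
step 3: unify (d -> b) ~ Bool  [subst: {a:=Bool} | 1 pending]
  clash: (d -> b) vs Bool

Answer: FAIL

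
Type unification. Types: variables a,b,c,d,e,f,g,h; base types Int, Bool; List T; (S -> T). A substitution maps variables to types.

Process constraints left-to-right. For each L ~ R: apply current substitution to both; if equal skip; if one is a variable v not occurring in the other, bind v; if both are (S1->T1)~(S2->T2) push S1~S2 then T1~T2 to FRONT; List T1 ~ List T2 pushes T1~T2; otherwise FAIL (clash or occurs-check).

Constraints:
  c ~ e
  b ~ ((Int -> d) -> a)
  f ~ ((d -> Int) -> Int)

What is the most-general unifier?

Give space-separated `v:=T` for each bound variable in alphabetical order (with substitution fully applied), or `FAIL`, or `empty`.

Answer: b:=((Int -> d) -> a) c:=e f:=((d -> Int) -> Int)

Derivation:
step 1: unify c ~ e  [subst: {-} | 2 pending]
  bind c := e
step 2: unify b ~ ((Int -> d) -> a)  [subst: {c:=e} | 1 pending]
  bind b := ((Int -> d) -> a)
step 3: unify f ~ ((d -> Int) -> Int)  [subst: {c:=e, b:=((Int -> d) -> a)} | 0 pending]
  bind f := ((d -> Int) -> Int)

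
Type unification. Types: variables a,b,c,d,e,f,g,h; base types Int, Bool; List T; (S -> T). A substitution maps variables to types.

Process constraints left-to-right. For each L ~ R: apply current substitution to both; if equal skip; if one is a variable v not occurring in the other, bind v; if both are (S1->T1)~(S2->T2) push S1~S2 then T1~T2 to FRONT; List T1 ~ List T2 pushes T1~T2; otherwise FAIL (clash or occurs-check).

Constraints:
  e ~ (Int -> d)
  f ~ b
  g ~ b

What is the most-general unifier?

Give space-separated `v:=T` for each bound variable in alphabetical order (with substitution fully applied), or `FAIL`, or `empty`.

Answer: e:=(Int -> d) f:=b g:=b

Derivation:
step 1: unify e ~ (Int -> d)  [subst: {-} | 2 pending]
  bind e := (Int -> d)
step 2: unify f ~ b  [subst: {e:=(Int -> d)} | 1 pending]
  bind f := b
step 3: unify g ~ b  [subst: {e:=(Int -> d), f:=b} | 0 pending]
  bind g := b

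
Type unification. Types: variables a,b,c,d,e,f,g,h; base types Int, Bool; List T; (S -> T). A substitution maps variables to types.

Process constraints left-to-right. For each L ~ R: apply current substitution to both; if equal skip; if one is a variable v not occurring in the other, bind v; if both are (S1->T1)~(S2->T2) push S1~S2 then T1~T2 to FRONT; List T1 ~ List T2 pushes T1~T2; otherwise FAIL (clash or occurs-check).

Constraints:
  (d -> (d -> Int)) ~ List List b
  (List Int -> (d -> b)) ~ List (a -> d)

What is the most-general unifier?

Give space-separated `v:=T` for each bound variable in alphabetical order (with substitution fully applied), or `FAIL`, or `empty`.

step 1: unify (d -> (d -> Int)) ~ List List b  [subst: {-} | 1 pending]
  clash: (d -> (d -> Int)) vs List List b

Answer: FAIL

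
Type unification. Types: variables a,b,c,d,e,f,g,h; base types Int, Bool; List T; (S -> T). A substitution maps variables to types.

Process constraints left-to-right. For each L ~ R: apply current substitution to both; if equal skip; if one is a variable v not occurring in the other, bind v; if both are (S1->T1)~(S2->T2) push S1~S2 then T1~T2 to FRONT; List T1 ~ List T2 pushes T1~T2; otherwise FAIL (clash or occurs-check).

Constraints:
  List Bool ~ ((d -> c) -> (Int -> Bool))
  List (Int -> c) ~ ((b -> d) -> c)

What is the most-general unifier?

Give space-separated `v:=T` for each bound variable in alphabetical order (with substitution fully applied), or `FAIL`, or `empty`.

Answer: FAIL

Derivation:
step 1: unify List Bool ~ ((d -> c) -> (Int -> Bool))  [subst: {-} | 1 pending]
  clash: List Bool vs ((d -> c) -> (Int -> Bool))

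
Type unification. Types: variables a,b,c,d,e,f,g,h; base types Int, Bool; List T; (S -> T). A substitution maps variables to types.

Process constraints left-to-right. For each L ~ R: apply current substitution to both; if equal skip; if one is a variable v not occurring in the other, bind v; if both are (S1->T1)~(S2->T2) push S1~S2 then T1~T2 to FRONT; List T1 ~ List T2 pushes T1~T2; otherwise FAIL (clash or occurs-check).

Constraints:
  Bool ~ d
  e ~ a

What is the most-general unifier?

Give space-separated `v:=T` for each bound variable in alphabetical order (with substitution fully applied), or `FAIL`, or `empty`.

Answer: d:=Bool e:=a

Derivation:
step 1: unify Bool ~ d  [subst: {-} | 1 pending]
  bind d := Bool
step 2: unify e ~ a  [subst: {d:=Bool} | 0 pending]
  bind e := a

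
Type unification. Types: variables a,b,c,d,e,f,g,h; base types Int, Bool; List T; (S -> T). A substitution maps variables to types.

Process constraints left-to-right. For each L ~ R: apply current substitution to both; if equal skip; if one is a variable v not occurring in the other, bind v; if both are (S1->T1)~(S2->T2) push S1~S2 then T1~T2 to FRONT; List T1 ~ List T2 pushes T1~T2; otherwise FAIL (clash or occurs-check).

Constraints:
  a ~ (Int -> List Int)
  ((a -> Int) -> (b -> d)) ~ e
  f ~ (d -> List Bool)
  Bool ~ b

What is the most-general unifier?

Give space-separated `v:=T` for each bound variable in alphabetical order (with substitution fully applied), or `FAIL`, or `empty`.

step 1: unify a ~ (Int -> List Int)  [subst: {-} | 3 pending]
  bind a := (Int -> List Int)
step 2: unify (((Int -> List Int) -> Int) -> (b -> d)) ~ e  [subst: {a:=(Int -> List Int)} | 2 pending]
  bind e := (((Int -> List Int) -> Int) -> (b -> d))
step 3: unify f ~ (d -> List Bool)  [subst: {a:=(Int -> List Int), e:=(((Int -> List Int) -> Int) -> (b -> d))} | 1 pending]
  bind f := (d -> List Bool)
step 4: unify Bool ~ b  [subst: {a:=(Int -> List Int), e:=(((Int -> List Int) -> Int) -> (b -> d)), f:=(d -> List Bool)} | 0 pending]
  bind b := Bool

Answer: a:=(Int -> List Int) b:=Bool e:=(((Int -> List Int) -> Int) -> (Bool -> d)) f:=(d -> List Bool)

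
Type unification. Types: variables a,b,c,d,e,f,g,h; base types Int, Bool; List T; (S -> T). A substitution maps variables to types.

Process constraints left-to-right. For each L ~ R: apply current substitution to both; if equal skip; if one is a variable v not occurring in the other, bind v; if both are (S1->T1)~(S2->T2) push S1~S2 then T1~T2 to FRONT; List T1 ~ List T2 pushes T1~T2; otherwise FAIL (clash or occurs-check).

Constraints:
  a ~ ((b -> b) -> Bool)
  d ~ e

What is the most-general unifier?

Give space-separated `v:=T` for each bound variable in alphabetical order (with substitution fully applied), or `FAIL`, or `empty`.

Answer: a:=((b -> b) -> Bool) d:=e

Derivation:
step 1: unify a ~ ((b -> b) -> Bool)  [subst: {-} | 1 pending]
  bind a := ((b -> b) -> Bool)
step 2: unify d ~ e  [subst: {a:=((b -> b) -> Bool)} | 0 pending]
  bind d := e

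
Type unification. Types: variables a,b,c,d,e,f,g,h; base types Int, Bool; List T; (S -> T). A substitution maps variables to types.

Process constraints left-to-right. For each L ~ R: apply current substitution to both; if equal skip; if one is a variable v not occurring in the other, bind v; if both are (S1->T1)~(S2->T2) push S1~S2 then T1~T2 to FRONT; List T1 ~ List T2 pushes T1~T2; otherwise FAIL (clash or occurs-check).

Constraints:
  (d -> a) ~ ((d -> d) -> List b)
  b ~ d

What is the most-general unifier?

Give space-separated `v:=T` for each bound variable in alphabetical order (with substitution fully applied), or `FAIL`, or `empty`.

Answer: FAIL

Derivation:
step 1: unify (d -> a) ~ ((d -> d) -> List b)  [subst: {-} | 1 pending]
  -> decompose arrow: push d~(d -> d), a~List b
step 2: unify d ~ (d -> d)  [subst: {-} | 2 pending]
  occurs-check fail: d in (d -> d)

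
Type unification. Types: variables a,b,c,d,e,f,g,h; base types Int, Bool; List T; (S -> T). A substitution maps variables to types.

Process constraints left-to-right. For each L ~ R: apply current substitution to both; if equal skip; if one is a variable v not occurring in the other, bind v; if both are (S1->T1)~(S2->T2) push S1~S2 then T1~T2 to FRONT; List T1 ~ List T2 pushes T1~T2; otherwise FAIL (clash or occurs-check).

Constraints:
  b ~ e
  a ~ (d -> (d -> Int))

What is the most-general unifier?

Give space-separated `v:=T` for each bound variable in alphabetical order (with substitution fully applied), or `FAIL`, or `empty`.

step 1: unify b ~ e  [subst: {-} | 1 pending]
  bind b := e
step 2: unify a ~ (d -> (d -> Int))  [subst: {b:=e} | 0 pending]
  bind a := (d -> (d -> Int))

Answer: a:=(d -> (d -> Int)) b:=e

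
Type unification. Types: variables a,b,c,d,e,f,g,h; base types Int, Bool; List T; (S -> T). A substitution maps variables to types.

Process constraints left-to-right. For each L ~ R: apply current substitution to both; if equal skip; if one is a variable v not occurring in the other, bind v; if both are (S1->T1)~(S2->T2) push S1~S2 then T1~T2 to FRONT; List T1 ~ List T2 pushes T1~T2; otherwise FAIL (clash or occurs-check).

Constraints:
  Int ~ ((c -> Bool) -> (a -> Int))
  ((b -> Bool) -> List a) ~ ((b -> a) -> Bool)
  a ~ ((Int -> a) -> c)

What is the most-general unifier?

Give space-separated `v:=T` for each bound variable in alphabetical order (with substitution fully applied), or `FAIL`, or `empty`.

Answer: FAIL

Derivation:
step 1: unify Int ~ ((c -> Bool) -> (a -> Int))  [subst: {-} | 2 pending]
  clash: Int vs ((c -> Bool) -> (a -> Int))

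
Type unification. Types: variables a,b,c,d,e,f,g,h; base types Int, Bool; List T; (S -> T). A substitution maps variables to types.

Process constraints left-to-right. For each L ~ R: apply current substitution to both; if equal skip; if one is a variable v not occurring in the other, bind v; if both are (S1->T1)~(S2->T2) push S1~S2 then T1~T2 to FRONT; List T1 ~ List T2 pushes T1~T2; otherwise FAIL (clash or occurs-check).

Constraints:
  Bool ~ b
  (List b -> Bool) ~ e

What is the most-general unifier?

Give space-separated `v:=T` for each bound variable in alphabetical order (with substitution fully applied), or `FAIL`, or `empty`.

Answer: b:=Bool e:=(List Bool -> Bool)

Derivation:
step 1: unify Bool ~ b  [subst: {-} | 1 pending]
  bind b := Bool
step 2: unify (List Bool -> Bool) ~ e  [subst: {b:=Bool} | 0 pending]
  bind e := (List Bool -> Bool)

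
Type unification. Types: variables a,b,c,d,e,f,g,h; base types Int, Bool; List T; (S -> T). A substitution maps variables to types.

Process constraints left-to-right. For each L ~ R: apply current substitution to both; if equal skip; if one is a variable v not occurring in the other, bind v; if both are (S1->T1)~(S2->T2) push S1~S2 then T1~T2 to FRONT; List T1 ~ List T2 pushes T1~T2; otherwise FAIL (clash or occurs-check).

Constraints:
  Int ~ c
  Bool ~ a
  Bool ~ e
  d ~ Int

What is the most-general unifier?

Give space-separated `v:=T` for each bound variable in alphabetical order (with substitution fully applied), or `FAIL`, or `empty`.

Answer: a:=Bool c:=Int d:=Int e:=Bool

Derivation:
step 1: unify Int ~ c  [subst: {-} | 3 pending]
  bind c := Int
step 2: unify Bool ~ a  [subst: {c:=Int} | 2 pending]
  bind a := Bool
step 3: unify Bool ~ e  [subst: {c:=Int, a:=Bool} | 1 pending]
  bind e := Bool
step 4: unify d ~ Int  [subst: {c:=Int, a:=Bool, e:=Bool} | 0 pending]
  bind d := Int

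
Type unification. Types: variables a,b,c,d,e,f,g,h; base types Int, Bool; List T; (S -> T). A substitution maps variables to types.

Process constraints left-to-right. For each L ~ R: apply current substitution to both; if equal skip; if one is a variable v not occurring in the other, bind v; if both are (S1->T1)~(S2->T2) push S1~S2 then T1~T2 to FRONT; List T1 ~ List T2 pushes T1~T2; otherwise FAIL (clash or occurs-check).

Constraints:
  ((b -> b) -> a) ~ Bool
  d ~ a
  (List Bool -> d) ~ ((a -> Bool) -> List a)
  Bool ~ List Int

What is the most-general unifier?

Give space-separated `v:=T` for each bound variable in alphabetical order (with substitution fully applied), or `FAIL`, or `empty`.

step 1: unify ((b -> b) -> a) ~ Bool  [subst: {-} | 3 pending]
  clash: ((b -> b) -> a) vs Bool

Answer: FAIL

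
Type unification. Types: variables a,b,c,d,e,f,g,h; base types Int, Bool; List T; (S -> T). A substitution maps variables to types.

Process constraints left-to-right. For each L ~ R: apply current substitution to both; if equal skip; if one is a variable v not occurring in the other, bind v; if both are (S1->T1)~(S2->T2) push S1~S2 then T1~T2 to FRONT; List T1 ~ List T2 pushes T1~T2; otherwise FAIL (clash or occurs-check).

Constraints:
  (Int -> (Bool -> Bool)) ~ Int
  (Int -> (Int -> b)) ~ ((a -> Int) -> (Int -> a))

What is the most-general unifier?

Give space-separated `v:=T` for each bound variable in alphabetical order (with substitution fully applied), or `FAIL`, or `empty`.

step 1: unify (Int -> (Bool -> Bool)) ~ Int  [subst: {-} | 1 pending]
  clash: (Int -> (Bool -> Bool)) vs Int

Answer: FAIL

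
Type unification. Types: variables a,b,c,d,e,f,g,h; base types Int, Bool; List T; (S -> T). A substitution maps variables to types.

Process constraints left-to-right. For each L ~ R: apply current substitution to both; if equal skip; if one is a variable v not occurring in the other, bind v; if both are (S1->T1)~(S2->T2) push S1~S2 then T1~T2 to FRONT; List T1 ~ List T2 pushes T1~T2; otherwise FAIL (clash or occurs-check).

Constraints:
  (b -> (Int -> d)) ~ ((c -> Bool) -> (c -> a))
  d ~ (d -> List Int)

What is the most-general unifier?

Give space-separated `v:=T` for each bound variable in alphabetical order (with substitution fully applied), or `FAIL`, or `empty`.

step 1: unify (b -> (Int -> d)) ~ ((c -> Bool) -> (c -> a))  [subst: {-} | 1 pending]
  -> decompose arrow: push b~(c -> Bool), (Int -> d)~(c -> a)
step 2: unify b ~ (c -> Bool)  [subst: {-} | 2 pending]
  bind b := (c -> Bool)
step 3: unify (Int -> d) ~ (c -> a)  [subst: {b:=(c -> Bool)} | 1 pending]
  -> decompose arrow: push Int~c, d~a
step 4: unify Int ~ c  [subst: {b:=(c -> Bool)} | 2 pending]
  bind c := Int
step 5: unify d ~ a  [subst: {b:=(c -> Bool), c:=Int} | 1 pending]
  bind d := a
step 6: unify a ~ (a -> List Int)  [subst: {b:=(c -> Bool), c:=Int, d:=a} | 0 pending]
  occurs-check fail: a in (a -> List Int)

Answer: FAIL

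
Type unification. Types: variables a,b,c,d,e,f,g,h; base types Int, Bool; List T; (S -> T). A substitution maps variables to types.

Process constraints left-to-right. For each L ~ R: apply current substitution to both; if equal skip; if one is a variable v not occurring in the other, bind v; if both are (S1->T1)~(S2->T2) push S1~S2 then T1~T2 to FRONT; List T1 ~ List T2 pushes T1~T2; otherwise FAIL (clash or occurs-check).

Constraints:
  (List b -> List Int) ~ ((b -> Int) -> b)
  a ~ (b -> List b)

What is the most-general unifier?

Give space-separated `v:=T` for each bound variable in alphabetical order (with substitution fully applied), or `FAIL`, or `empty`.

Answer: FAIL

Derivation:
step 1: unify (List b -> List Int) ~ ((b -> Int) -> b)  [subst: {-} | 1 pending]
  -> decompose arrow: push List b~(b -> Int), List Int~b
step 2: unify List b ~ (b -> Int)  [subst: {-} | 2 pending]
  clash: List b vs (b -> Int)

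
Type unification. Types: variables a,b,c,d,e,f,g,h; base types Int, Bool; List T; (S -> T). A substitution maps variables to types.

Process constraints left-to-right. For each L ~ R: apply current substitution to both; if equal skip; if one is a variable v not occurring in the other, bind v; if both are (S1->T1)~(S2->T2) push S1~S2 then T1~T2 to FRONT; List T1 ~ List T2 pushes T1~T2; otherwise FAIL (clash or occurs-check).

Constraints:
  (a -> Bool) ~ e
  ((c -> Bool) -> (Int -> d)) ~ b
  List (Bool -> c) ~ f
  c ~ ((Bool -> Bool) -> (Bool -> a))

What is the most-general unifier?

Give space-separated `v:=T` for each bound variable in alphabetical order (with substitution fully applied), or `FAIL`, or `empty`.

step 1: unify (a -> Bool) ~ e  [subst: {-} | 3 pending]
  bind e := (a -> Bool)
step 2: unify ((c -> Bool) -> (Int -> d)) ~ b  [subst: {e:=(a -> Bool)} | 2 pending]
  bind b := ((c -> Bool) -> (Int -> d))
step 3: unify List (Bool -> c) ~ f  [subst: {e:=(a -> Bool), b:=((c -> Bool) -> (Int -> d))} | 1 pending]
  bind f := List (Bool -> c)
step 4: unify c ~ ((Bool -> Bool) -> (Bool -> a))  [subst: {e:=(a -> Bool), b:=((c -> Bool) -> (Int -> d)), f:=List (Bool -> c)} | 0 pending]
  bind c := ((Bool -> Bool) -> (Bool -> a))

Answer: b:=((((Bool -> Bool) -> (Bool -> a)) -> Bool) -> (Int -> d)) c:=((Bool -> Bool) -> (Bool -> a)) e:=(a -> Bool) f:=List (Bool -> ((Bool -> Bool) -> (Bool -> a)))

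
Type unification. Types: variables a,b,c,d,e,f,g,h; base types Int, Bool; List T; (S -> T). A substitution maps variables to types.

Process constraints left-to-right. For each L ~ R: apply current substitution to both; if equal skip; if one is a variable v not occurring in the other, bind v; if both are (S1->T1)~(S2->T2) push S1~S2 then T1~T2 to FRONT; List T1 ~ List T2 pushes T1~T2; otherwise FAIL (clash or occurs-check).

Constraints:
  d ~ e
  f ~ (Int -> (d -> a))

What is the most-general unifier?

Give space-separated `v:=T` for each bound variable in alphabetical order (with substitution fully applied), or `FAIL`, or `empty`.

Answer: d:=e f:=(Int -> (e -> a))

Derivation:
step 1: unify d ~ e  [subst: {-} | 1 pending]
  bind d := e
step 2: unify f ~ (Int -> (e -> a))  [subst: {d:=e} | 0 pending]
  bind f := (Int -> (e -> a))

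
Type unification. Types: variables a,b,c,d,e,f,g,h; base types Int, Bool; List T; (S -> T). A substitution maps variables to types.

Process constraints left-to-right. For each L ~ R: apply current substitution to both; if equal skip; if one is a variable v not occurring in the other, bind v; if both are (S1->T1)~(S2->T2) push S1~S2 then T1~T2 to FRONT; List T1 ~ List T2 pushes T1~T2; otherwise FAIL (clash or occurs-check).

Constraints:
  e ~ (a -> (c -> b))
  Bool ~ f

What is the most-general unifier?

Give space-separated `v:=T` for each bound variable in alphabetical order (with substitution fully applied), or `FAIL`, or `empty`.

step 1: unify e ~ (a -> (c -> b))  [subst: {-} | 1 pending]
  bind e := (a -> (c -> b))
step 2: unify Bool ~ f  [subst: {e:=(a -> (c -> b))} | 0 pending]
  bind f := Bool

Answer: e:=(a -> (c -> b)) f:=Bool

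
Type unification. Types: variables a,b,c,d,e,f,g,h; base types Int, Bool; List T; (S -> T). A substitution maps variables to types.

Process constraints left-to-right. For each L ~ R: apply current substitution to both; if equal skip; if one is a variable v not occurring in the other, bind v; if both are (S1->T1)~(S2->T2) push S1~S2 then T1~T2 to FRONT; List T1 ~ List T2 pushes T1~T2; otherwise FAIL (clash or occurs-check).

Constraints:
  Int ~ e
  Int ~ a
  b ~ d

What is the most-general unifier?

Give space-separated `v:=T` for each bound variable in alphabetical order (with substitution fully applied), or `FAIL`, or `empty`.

Answer: a:=Int b:=d e:=Int

Derivation:
step 1: unify Int ~ e  [subst: {-} | 2 pending]
  bind e := Int
step 2: unify Int ~ a  [subst: {e:=Int} | 1 pending]
  bind a := Int
step 3: unify b ~ d  [subst: {e:=Int, a:=Int} | 0 pending]
  bind b := d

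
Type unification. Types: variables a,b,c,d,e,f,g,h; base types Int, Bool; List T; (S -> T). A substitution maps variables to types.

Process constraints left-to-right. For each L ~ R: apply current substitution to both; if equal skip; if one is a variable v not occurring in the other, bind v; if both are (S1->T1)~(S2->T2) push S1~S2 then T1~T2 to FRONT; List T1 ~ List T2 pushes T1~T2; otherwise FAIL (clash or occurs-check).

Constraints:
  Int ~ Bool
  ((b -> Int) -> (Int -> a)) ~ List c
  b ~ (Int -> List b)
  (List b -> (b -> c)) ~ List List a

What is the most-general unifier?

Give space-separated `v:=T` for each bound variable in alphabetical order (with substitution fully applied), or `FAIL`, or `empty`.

Answer: FAIL

Derivation:
step 1: unify Int ~ Bool  [subst: {-} | 3 pending]
  clash: Int vs Bool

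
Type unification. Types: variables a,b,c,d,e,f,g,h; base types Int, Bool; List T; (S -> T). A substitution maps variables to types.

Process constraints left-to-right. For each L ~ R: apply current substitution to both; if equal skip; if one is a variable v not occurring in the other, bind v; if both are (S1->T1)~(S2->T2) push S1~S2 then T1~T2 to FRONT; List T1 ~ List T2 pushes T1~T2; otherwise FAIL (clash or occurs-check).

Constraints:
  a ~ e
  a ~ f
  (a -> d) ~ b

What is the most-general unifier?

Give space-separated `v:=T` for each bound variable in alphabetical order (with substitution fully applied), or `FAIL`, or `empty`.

Answer: a:=f b:=(f -> d) e:=f

Derivation:
step 1: unify a ~ e  [subst: {-} | 2 pending]
  bind a := e
step 2: unify e ~ f  [subst: {a:=e} | 1 pending]
  bind e := f
step 3: unify (f -> d) ~ b  [subst: {a:=e, e:=f} | 0 pending]
  bind b := (f -> d)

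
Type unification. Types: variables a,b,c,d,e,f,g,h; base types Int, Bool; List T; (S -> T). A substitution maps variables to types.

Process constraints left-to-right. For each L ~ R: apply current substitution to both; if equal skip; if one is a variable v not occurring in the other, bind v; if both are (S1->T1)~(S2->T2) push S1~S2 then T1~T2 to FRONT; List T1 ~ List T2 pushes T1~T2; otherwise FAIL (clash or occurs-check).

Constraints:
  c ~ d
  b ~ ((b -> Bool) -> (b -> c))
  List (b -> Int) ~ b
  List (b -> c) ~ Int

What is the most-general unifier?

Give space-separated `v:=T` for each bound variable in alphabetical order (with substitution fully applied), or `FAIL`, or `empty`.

step 1: unify c ~ d  [subst: {-} | 3 pending]
  bind c := d
step 2: unify b ~ ((b -> Bool) -> (b -> d))  [subst: {c:=d} | 2 pending]
  occurs-check fail: b in ((b -> Bool) -> (b -> d))

Answer: FAIL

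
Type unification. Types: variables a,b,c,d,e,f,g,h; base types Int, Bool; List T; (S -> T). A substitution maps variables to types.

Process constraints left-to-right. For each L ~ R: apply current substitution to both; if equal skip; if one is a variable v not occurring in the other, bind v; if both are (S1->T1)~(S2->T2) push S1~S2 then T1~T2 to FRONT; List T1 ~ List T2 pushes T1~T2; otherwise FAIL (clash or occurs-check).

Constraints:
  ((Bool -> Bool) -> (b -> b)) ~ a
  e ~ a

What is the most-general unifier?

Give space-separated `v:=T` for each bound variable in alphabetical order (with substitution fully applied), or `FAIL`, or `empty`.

step 1: unify ((Bool -> Bool) -> (b -> b)) ~ a  [subst: {-} | 1 pending]
  bind a := ((Bool -> Bool) -> (b -> b))
step 2: unify e ~ ((Bool -> Bool) -> (b -> b))  [subst: {a:=((Bool -> Bool) -> (b -> b))} | 0 pending]
  bind e := ((Bool -> Bool) -> (b -> b))

Answer: a:=((Bool -> Bool) -> (b -> b)) e:=((Bool -> Bool) -> (b -> b))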